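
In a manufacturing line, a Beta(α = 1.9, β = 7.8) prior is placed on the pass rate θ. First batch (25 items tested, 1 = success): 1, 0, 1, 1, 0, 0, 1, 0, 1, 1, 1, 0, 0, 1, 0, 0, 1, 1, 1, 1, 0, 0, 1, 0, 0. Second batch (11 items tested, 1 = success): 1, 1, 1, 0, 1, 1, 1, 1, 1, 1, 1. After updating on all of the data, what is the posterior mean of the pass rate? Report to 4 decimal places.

0.5449

The Beta prior is conjugate to a Binomial/Bernoulli likelihood; the update adds successes to α and failures to β.
After batch 1: Beta(1.9+13, 7.8+12) = Beta(14.9, 19.8).
After batch 2: Beta(14.9+10, 19.8+1) = Beta(24.9, 20.8).
Posterior mean = α/(α+β) = 24.9/45.7 = 0.5449.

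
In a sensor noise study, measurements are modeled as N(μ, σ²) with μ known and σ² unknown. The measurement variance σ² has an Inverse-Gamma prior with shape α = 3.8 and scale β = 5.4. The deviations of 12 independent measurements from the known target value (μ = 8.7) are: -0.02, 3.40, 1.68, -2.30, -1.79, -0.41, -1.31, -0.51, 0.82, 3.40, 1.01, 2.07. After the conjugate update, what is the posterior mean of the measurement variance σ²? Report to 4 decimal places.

With known mean μ and an Inverse-Gamma(α, β) prior on σ², the Normal likelihood is conjugate: posterior is Inv-Gamma(α + n/2, β + Σ(xᵢ−μ)²/2).
Σ(xᵢ−μ)² = (-0.02)² + (3.40)² + (1.68)² + (-2.30)² + (-1.79)² + (-0.41)² + (-1.31)² + (-0.51)² + (0.82)² + (3.40)² + (1.01)² + (2.07)² = 42.5586.
Posterior: Inv-Gamma(3.8 + 12/2, 5.4 + 42.5586/2) = Inv-Gamma(9.80, 26.67930).
E[σ²|data] = β/(α−1) = 26.67930/8.80 = 3.0317.

3.0317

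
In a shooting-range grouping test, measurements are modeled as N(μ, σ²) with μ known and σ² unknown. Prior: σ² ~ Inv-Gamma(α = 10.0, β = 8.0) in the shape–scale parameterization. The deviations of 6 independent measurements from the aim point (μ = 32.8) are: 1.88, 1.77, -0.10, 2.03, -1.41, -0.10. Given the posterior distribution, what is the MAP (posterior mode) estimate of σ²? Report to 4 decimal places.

With known mean μ and an Inverse-Gamma(α, β) prior on σ², the Normal likelihood is conjugate: posterior is Inv-Gamma(α + n/2, β + Σ(xᵢ−μ)²/2).
Σ(xᵢ−μ)² = (1.88)² + (1.77)² + (-0.10)² + (2.03)² + (-1.41)² + (-0.10)² = 12.7963.
Posterior: Inv-Gamma(10.0 + 6/2, 8.0 + 12.7963/2) = Inv-Gamma(13.00, 14.39815).
Mode = β/(α+1) = 14.39815/14.00 = 1.0284.

1.0284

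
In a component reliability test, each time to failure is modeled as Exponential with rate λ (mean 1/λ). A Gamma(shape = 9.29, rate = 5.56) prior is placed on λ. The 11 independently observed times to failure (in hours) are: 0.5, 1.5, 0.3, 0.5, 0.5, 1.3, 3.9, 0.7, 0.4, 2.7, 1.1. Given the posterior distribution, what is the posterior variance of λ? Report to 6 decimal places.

0.056442

With a Gamma(shape α, rate β) prior on the exponential rate λ, the posterior after n observations with total T = Σxᵢ is Gamma(α+n, β+T).
Sum of observations T = 13.4 hours; n = 11.
Posterior: Gamma(9.29+11, 5.56+13.4) = Gamma(20.29, 18.96).
Var = α/β² = 0.056442.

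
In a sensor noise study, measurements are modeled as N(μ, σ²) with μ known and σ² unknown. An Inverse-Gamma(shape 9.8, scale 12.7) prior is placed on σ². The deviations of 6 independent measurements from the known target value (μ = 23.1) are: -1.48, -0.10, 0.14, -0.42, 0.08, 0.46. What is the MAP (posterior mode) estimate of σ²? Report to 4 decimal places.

1.0150

With known mean μ and an Inverse-Gamma(α, β) prior on σ², the Normal likelihood is conjugate: posterior is Inv-Gamma(α + n/2, β + Σ(xᵢ−μ)²/2).
Σ(xᵢ−μ)² = (-1.48)² + (-0.10)² + (0.14)² + (-0.42)² + (0.08)² + (0.46)² = 2.6144.
Posterior: Inv-Gamma(9.8 + 6/2, 12.7 + 2.6144/2) = Inv-Gamma(12.80, 14.00720).
Mode = β/(α+1) = 14.00720/13.80 = 1.0150.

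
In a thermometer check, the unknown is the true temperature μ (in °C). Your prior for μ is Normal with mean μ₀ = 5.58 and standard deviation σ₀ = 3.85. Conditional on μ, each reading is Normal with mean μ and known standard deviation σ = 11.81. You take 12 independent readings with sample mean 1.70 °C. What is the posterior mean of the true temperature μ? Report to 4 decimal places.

For Normal data with known variance σ², a Normal(μ₀, σ₀²) prior on μ is conjugate. Posterior precision = 1/σ₀² + n/σ²; posterior mean is the precision-weighted average of μ₀ and x̄.
n·x̄ = 12·1.70 = 20.4.
σ₀² = 3.85² = 14.8225, σ² = 11.81² = 139.4761; σ² + n·σ₀² = 139.4761 + 12·14.8225 = 317.3461.
Posterior mean = (μ₀/σ₀² + n·x̄/σ²)/(1/σ₀² + n/σ²) = (σ²·μ₀ + σ₀²·n·x̄)/(σ² + n·σ₀²) = (139.4761·5.58 + 14.8225·20.4)/317.3461 = 1080.655638/317.3461 = 3.4053.

3.4053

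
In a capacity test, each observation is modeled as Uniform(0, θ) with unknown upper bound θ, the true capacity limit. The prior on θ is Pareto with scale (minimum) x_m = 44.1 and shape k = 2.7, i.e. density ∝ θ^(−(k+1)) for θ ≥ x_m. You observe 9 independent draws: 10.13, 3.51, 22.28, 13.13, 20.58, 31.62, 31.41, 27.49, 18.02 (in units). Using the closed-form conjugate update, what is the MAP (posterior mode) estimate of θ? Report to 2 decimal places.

44.10

A Pareto(scale x_m, shape k) prior on the upper bound θ of Uniform(0, θ) is conjugate: posterior is Pareto(max(x_m, max xᵢ), k + n).
Sample maximum = 31.62; prior scale x_m = 44.1 → posterior scale = max = 44.10.
Posterior shape = 2.7 + 9 = 11.7.
The Pareto density is decreasing on [x_m, ∞), so the mode is x_m = 44.10.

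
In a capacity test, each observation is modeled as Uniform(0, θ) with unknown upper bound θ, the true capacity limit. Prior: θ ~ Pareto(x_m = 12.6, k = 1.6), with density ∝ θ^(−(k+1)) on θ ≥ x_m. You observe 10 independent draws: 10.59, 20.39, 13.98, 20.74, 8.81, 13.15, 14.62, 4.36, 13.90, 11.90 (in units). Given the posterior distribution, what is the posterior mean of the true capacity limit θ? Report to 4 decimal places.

22.6966

A Pareto(scale x_m, shape k) prior on the upper bound θ of Uniform(0, θ) is conjugate: posterior is Pareto(max(x_m, max xᵢ), k + n).
Sample maximum = 20.74; prior scale x_m = 12.6 → posterior scale = max = 20.74.
Posterior shape = 1.6 + 10 = 11.6.
E[θ|data] = k·x_m/(k−1) = 11.6·20.74/10.6 = 22.6966.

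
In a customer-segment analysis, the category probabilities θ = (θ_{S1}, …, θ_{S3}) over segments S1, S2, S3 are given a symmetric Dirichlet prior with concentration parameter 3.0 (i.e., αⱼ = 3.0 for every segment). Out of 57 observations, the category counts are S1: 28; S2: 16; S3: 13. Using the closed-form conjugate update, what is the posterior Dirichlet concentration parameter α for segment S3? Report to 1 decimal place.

16.0

The Dirichlet prior is conjugate to the Multinomial likelihood: each posterior αⱼ = prior αⱼ + observed count nⱼ.
Posterior concentration: (31.0, 19.0, 16.0), total = 66.0.
α_{S3} = 3.0 + 13 = 16.0.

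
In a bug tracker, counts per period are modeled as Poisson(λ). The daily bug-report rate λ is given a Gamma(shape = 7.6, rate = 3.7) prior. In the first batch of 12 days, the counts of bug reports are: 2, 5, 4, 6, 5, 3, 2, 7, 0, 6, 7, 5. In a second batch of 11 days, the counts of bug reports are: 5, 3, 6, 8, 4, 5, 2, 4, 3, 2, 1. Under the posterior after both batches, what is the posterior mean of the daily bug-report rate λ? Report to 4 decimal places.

With a Gamma(shape α, rate β) prior, the Poisson likelihood is conjugate: the posterior is Gamma(α + ΣXᵢ, β + n).
Batch 1: sum of counts S = 52 over n = 12 days.
After batch 1: Gamma(α+S, β+n) = Gamma(7.6+52, 3.7+12) = Gamma(59.6, 15.7).
Batch 2: sum of counts S = 43 over n = 11 days.
After batch 2: Gamma(α+S, β+n) = Gamma(59.6+43, 15.7+11) = Gamma(102.6, 26.7).
Posterior mean = α/β = 102.6/26.7 = 3.8427.

3.8427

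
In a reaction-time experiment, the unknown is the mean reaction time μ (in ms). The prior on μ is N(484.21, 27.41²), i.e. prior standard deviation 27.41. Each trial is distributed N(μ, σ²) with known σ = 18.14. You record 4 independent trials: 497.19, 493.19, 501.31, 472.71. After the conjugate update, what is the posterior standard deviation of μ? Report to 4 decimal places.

For Normal data with known variance σ², a Normal(μ₀, σ₀²) prior on μ is conjugate. Posterior precision = 1/σ₀² + n/σ²; posterior mean is the precision-weighted average of μ₀ and x̄.
σ₀² = 27.41² = 751.3081, σ² = 18.14² = 329.0596; σ² + n·σ₀² = 329.0596 + 4·751.3081 = 3334.292.
Posterior precision = 1/σ₀² + n/σ² = 1/751.3081 + 4/329.0596 = (σ² + n·σ₀²)/(σ₀²σ²) = 3334.292/(751.3081·329.0596); posterior variance σₙ² = σ₀²σ²/(σ² + n·σ₀²) = 751.3081·329.0596/3334.292 = 74.146218.
Posterior SD = √σₙ² = √(751.3081·329.0596/3334.292) = 8.6108.

8.6108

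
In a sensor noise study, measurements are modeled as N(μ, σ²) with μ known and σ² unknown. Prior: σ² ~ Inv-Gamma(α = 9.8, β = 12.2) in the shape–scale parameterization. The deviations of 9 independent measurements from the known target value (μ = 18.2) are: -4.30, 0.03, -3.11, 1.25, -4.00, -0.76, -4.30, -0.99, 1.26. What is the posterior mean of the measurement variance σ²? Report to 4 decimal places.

3.4497

With known mean μ and an Inverse-Gamma(α, β) prior on σ², the Normal likelihood is conjugate: posterior is Inv-Gamma(α + n/2, β + Σ(xᵢ−μ)²/2).
Σ(xᵢ−μ)² = (-4.30)² + (0.03)² + (-3.11)² + (1.25)² + (-4.00)² + (-0.76)² + (-4.30)² + (-0.99)² + (1.26)² = 67.3608.
Posterior: Inv-Gamma(9.8 + 9/2, 12.2 + 67.3608/2) = Inv-Gamma(14.30, 45.88040).
E[σ²|data] = β/(α−1) = 45.88040/13.30 = 3.4497.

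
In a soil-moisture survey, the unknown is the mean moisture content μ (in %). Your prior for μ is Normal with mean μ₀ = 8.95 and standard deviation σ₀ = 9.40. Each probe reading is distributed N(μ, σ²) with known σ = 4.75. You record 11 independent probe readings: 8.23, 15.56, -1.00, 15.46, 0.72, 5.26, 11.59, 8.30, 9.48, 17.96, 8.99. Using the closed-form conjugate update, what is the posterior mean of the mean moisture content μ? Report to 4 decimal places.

For Normal data with known variance σ², a Normal(μ₀, σ₀²) prior on μ is conjugate. Posterior precision = 1/σ₀² + n/σ²; posterior mean is the precision-weighted average of μ₀ and x̄.
Σxᵢ = 8.23 + 15.56 + (-1.00) + 15.46 + 0.72 + 5.26 + 11.59 + 8.30 + 9.48 + 17.96 + 8.99 = 100.55, so n·x̄ = 100.55.
σ₀² = 9.40² = 88.36, σ² = 4.75² = 22.5625; σ² + n·σ₀² = 22.5625 + 11·88.36 = 994.5225.
Posterior mean = (μ₀/σ₀² + n·x̄/σ²)/(1/σ₀² + n/σ²) = (σ²·μ₀ + σ₀²·n·x̄)/(σ² + n·σ₀²) = (22.5625·8.95 + 88.36·100.55)/994.5225 = 9086.532375/994.5225 = 9.1366.

9.1366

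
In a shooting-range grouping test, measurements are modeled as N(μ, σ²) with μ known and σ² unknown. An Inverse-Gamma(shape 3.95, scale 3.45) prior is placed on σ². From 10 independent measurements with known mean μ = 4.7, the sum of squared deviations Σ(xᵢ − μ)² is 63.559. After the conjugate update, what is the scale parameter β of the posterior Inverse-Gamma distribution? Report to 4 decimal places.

With known mean μ and an Inverse-Gamma(α, β) prior on σ², the Normal likelihood is conjugate: posterior is Inv-Gamma(α + n/2, β + Σ(xᵢ−μ)²/2).
Posterior: Inv-Gamma(3.95 + 10/2, 3.45 + 63.559/2) = Inv-Gamma(8.95, 35.2295).
Posterior β = 35.2295.

35.2295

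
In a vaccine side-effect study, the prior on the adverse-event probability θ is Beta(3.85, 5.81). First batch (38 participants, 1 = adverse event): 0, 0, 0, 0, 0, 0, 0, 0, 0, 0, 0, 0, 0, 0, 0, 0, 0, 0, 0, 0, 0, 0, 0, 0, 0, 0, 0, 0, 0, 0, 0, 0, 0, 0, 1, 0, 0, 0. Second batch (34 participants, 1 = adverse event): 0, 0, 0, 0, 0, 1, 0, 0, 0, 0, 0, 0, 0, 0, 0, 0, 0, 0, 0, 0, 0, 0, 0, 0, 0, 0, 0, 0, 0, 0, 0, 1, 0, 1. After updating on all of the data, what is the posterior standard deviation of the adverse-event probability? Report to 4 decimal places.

0.0324

The Beta prior is conjugate to a Binomial/Bernoulli likelihood; the update adds successes to α and failures to β.
After batch 1: Beta(3.85+1, 5.81+37) = Beta(4.85, 42.81).
After batch 2: Beta(4.85+3, 42.81+31) = Beta(7.85, 73.81).
Var = αβ/((α+β)²(α+β+1)) = 7.85·73.81/(81.66²·82.66) = 0.00105116; SD = √0.00105116 = 0.0324.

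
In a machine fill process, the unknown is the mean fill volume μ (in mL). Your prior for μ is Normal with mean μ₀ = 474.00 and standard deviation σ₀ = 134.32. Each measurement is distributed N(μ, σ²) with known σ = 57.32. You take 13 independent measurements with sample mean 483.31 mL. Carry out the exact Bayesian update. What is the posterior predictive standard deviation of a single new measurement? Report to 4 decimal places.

For Normal data with known variance σ², a Normal(μ₀, σ₀²) prior on μ is conjugate. Posterior precision = 1/σ₀² + n/σ²; posterior mean is the precision-weighted average of μ₀ and x̄.
σ₀² = 134.32² = 18041.8624, σ² = 57.32² = 3285.5824; σ² + n·σ₀² = 3285.5824 + 13·18041.8624 = 237829.7936.
Posterior precision = 1/σ₀² + n/σ² = 1/18041.8624 + 13/3285.5824 = (σ² + n·σ₀²)/(σ₀²σ²) = 237829.7936/(18041.8624·3285.5824); posterior variance σₙ² = σ₀²σ²/(σ² + n·σ₀²) = 18041.8624·3285.5824/237829.7936 = 249.245583.
Predictive variance for one new observation = σₙ² + σ² = 18041.8624·3285.5824/237829.7936 + 3285.5824 = σ²·(σ₀² + 237829.7936)/237829.7936 = 3285.5824·255871.656/237829.7936 = 3534.827983; SD = √(3285.5824·255871.656/237829.7936) = 59.4544.

59.4544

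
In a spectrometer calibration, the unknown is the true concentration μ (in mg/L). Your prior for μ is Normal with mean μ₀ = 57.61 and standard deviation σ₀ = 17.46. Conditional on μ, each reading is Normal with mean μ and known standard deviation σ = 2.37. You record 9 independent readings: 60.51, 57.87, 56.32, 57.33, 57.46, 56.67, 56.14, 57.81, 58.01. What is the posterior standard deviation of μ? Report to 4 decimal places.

0.7892

For Normal data with known variance σ², a Normal(μ₀, σ₀²) prior on μ is conjugate. Posterior precision = 1/σ₀² + n/σ²; posterior mean is the precision-weighted average of μ₀ and x̄.
σ₀² = 17.46² = 304.8516, σ² = 2.37² = 5.6169; σ² + n·σ₀² = 5.6169 + 9·304.8516 = 2749.2813.
Posterior precision = 1/σ₀² + n/σ² = 1/304.8516 + 9/5.6169 = (σ² + n·σ₀²)/(σ₀²σ²) = 2749.2813/(304.8516·5.6169); posterior variance σₙ² = σ₀²σ²/(σ² + n·σ₀²) = 304.8516·5.6169/2749.2813 = 0.622825.
Posterior SD = √σₙ² = √(304.8516·5.6169/2749.2813) = 0.7892.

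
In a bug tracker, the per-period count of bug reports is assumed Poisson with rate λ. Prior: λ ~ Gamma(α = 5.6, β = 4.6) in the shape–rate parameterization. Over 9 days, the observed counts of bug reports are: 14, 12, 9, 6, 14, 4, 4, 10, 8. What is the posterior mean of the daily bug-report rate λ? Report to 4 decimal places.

6.3676

With a Gamma(shape α, rate β) prior, the Poisson likelihood is conjugate: the posterior is Gamma(α + ΣXᵢ, β + n).
Sum of counts S = 81 over n = 9 days.
Posterior: Gamma(α+S, β+n) = Gamma(5.6+81, 4.6+9) = Gamma(86.6, 13.6).
Posterior mean = α/β = 86.6/13.6 = 6.3676.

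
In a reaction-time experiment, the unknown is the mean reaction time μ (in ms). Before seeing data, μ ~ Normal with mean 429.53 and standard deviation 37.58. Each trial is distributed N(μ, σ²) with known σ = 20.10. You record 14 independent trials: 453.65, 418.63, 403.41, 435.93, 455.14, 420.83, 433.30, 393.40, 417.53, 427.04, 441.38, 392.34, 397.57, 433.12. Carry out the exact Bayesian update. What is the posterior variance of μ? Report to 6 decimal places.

28.279988

For Normal data with known variance σ², a Normal(μ₀, σ₀²) prior on μ is conjugate. Posterior precision = 1/σ₀² + n/σ²; posterior mean is the precision-weighted average of μ₀ and x̄.
σ₀² = 37.58² = 1412.2564, σ² = 20.10² = 404.01; σ² + n·σ₀² = 404.01 + 14·1412.2564 = 20175.5996.
Posterior precision = 1/σ₀² + n/σ² = 1/1412.2564 + 14/404.01 = (σ² + n·σ₀²)/(σ₀²σ²) = 20175.5996/(1412.2564·404.01); posterior variance σₙ² = σ₀²σ²/(σ² + n·σ₀²) = 1412.2564·404.01/20175.5996 = 28.279988.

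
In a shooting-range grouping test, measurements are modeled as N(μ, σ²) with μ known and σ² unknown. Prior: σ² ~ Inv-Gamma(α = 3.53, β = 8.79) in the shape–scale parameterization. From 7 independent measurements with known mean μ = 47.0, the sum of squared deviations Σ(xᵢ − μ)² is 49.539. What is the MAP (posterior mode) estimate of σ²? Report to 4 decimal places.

4.1793

With known mean μ and an Inverse-Gamma(α, β) prior on σ², the Normal likelihood is conjugate: posterior is Inv-Gamma(α + n/2, β + Σ(xᵢ−μ)²/2).
Posterior: Inv-Gamma(3.53 + 7/2, 8.79 + 49.539/2) = Inv-Gamma(7.03, 33.5595).
Mode = β/(α+1) = 33.5595/8.03 = 4.1793.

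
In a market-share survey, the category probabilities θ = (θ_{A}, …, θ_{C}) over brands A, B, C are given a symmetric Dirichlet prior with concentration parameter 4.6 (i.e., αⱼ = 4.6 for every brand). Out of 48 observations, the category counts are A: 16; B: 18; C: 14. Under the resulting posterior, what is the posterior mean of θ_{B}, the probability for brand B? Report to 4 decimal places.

The Dirichlet prior is conjugate to the Multinomial likelihood: each posterior αⱼ = prior αⱼ + observed count nⱼ.
Posterior concentration: (20.6, 22.6, 18.6), total = 61.8.
E[θ_{B}|data] = α_{B}/Σα = 22.6/61.8 = 0.3657.

0.3657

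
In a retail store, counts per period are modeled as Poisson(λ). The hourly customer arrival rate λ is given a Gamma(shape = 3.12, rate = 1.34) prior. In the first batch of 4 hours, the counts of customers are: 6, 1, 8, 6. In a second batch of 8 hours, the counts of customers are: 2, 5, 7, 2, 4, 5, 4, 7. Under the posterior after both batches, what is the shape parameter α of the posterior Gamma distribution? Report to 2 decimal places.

60.12

With a Gamma(shape α, rate β) prior, the Poisson likelihood is conjugate: the posterior is Gamma(α + ΣXᵢ, β + n).
Batch 1: sum of counts S = 21 over n = 4 hours.
After batch 1: Gamma(α+S, β+n) = Gamma(3.12+21, 1.34+4) = Gamma(24.12, 5.34).
Batch 2: sum of counts S = 36 over n = 8 hours.
After batch 2: Gamma(α+S, β+n) = Gamma(24.12+36, 5.34+8) = Gamma(60.12, 13.34).
Posterior α = 60.12.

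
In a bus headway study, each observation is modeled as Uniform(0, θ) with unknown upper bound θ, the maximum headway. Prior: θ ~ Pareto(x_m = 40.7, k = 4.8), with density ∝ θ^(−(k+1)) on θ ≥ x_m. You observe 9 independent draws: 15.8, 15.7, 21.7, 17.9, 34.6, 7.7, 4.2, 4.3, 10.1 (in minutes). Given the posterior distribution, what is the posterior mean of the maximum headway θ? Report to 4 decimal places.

A Pareto(scale x_m, shape k) prior on the upper bound θ of Uniform(0, θ) is conjugate: posterior is Pareto(max(x_m, max xᵢ), k + n).
Sample maximum = 34.6; prior scale x_m = 40.7 → posterior scale = max = 40.7.
Posterior shape = 4.8 + 9 = 13.8.
E[θ|data] = k·x_m/(k−1) = 13.8·40.7/12.8 = 43.8797.

43.8797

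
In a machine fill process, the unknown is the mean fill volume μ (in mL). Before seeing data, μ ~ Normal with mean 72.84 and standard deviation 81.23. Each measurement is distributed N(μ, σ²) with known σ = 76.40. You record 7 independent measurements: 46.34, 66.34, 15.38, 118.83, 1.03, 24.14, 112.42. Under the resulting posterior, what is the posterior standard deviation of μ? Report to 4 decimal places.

27.2084

For Normal data with known variance σ², a Normal(μ₀, σ₀²) prior on μ is conjugate. Posterior precision = 1/σ₀² + n/σ²; posterior mean is the precision-weighted average of μ₀ and x̄.
σ₀² = 81.23² = 6598.3129, σ² = 76.40² = 5836.96; σ² + n·σ₀² = 5836.96 + 7·6598.3129 = 52025.1503.
Posterior precision = 1/σ₀² + n/σ² = 1/6598.3129 + 7/5836.96 = (σ² + n·σ₀²)/(σ₀²σ²) = 52025.1503/(6598.3129·5836.96); posterior variance σₙ² = σ₀²σ²/(σ² + n·σ₀²) = 6598.3129·5836.96/52025.1503 = 740.297495.
Posterior SD = √σₙ² = √(6598.3129·5836.96/52025.1503) = 27.2084.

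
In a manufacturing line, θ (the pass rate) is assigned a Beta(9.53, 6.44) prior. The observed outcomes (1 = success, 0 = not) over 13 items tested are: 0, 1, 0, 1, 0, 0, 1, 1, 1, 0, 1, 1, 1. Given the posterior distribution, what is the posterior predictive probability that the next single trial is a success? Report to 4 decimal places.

The Beta prior is conjugate to a Binomial/Bernoulli likelihood; the update adds successes to α and failures to β.
Posterior: Beta(α+k, β+n−k) = Beta(9.53+8, 6.44+5) = Beta(17.53, 11.44).
For a single future Bernoulli trial, P(success | data) = α/(α+β) = 0.6051.

0.6051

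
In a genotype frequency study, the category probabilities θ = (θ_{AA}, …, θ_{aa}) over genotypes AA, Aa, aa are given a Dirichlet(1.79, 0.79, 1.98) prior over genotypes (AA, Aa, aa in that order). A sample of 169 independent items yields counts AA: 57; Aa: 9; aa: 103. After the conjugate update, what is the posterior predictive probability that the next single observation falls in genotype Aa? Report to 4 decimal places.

The Dirichlet prior is conjugate to the Multinomial likelihood: each posterior αⱼ = prior αⱼ + observed count nⱼ.
Posterior concentration: (58.79, 9.79, 104.98), total = 173.56.
P(next = Aa | data) = α_{Aa}/Σα = 0.0564.

0.0564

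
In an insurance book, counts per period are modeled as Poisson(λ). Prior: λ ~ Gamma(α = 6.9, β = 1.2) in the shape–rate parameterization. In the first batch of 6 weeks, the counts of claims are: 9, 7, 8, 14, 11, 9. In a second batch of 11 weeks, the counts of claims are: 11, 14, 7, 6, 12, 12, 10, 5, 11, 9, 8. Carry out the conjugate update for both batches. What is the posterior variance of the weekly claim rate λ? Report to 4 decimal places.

0.5129

With a Gamma(shape α, rate β) prior, the Poisson likelihood is conjugate: the posterior is Gamma(α + ΣXᵢ, β + n).
Batch 1: sum of counts S = 58 over n = 6 weeks.
After batch 1: Gamma(α+S, β+n) = Gamma(6.9+58, 1.2+6) = Gamma(64.9, 7.2).
Batch 2: sum of counts S = 105 over n = 11 weeks.
After batch 2: Gamma(α+S, β+n) = Gamma(64.9+105, 7.2+11) = Gamma(169.9, 18.2).
Var = α/β² = 169.9/18.2² = 0.5129.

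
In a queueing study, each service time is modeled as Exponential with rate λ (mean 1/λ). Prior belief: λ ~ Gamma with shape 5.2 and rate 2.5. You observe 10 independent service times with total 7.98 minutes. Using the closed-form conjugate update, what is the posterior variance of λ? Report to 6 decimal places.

With a Gamma(shape α, rate β) prior on the exponential rate λ, the posterior after n observations with total T = Σxᵢ is Gamma(α+n, β+T).
Posterior: Gamma(5.2+10, 2.5+7.98) = Gamma(15.2, 10.48).
Var = α/β² = 0.138395.

0.138395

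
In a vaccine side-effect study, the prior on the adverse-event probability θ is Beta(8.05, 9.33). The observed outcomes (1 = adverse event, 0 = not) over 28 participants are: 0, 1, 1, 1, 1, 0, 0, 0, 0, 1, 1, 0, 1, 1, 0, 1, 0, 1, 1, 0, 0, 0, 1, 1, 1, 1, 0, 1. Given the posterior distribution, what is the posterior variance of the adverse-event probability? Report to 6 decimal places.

0.005371

The Beta prior is conjugate to a Binomial/Bernoulli likelihood; the update adds successes to α and failures to β.
Posterior: Beta(α+k, β+n−k) = Beta(8.05+16, 9.33+12) = Beta(24.05, 21.33).
Var = αβ/((α+β)²(α+β+1)) = 24.05·21.33/(45.38²·46.38) = 0.005371.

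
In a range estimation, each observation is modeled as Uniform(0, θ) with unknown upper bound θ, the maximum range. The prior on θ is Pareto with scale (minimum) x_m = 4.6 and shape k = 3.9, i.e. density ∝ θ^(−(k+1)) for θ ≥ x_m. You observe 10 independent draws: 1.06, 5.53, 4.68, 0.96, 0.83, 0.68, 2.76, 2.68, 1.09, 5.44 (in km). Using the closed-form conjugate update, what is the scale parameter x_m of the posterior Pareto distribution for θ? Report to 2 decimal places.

A Pareto(scale x_m, shape k) prior on the upper bound θ of Uniform(0, θ) is conjugate: posterior is Pareto(max(x_m, max xᵢ), k + n).
Sample maximum = 5.53; prior scale x_m = 4.6 → posterior scale = max = 5.53.
Posterior shape = 3.9 + 10 = 13.9.
Posterior scale x_m = 5.53.

5.53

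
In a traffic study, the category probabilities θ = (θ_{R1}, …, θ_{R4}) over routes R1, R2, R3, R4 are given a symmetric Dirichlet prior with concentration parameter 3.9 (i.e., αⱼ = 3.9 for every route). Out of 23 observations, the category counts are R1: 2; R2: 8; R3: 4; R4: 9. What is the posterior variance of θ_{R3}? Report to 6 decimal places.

The Dirichlet prior is conjugate to the Multinomial likelihood: each posterior αⱼ = prior αⱼ + observed count nⱼ.
Posterior concentration: (5.9, 11.9, 7.9, 12.9), total = 38.6.
Var[θ_j] = α_j(Σα−α_j)/((Σα)²(Σα+1)) = 7.9·30.7/(38.6²·39.6) = 0.004111.

0.004111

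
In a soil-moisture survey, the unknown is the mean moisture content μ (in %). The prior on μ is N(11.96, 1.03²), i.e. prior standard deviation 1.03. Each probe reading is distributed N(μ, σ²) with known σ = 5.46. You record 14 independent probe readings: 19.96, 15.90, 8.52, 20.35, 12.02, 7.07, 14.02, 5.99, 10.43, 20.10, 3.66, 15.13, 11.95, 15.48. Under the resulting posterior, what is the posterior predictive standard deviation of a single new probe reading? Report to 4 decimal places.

For Normal data with known variance σ², a Normal(μ₀, σ₀²) prior on μ is conjugate. Posterior precision = 1/σ₀² + n/σ²; posterior mean is the precision-weighted average of μ₀ and x̄.
σ₀² = 1.03² = 1.0609, σ² = 5.46² = 29.8116; σ² + n·σ₀² = 29.8116 + 14·1.0609 = 44.6642.
Posterior precision = 1/σ₀² + n/σ² = 1/1.0609 + 14/29.8116 = (σ² + n·σ₀²)/(σ₀²σ²) = 44.6642/(1.0609·29.8116); posterior variance σₙ² = σ₀²σ²/(σ² + n·σ₀²) = 1.0609·29.8116/44.6642 = 0.708109.
Predictive variance for one new observation = σₙ² + σ² = 1.0609·29.8116/44.6642 + 29.8116 = σ²·(σ₀² + 44.6642)/44.6642 = 29.8116·45.7251/44.6642 = 30.519709; SD = √(29.8116·45.7251/44.6642) = 5.5245.

5.5245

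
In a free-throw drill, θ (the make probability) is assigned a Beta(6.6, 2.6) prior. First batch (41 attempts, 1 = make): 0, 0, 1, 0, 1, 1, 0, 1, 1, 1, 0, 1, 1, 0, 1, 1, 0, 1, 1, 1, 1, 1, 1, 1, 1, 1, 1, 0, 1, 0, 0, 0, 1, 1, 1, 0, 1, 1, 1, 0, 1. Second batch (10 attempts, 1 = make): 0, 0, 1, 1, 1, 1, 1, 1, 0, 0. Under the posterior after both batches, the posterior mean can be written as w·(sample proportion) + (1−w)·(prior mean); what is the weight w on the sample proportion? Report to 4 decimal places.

0.8472

The Beta prior is conjugate to a Binomial/Bernoulli likelihood; the update adds successes to α and failures to β.
Total number of attempts: n = 41 + 10 = 51.
Posterior mean = (α₀+k)/(α₀+β₀+n) = [n/(α₀+β₀+n)]·(k/n) + [(α₀+β₀)/(α₀+β₀+n)]·α₀/(α₀+β₀), so only n and the prior enter the weight.
The weight on the data is w = n/(α₀+β₀+n) = 51/(6.6+2.6+51) = 51/60.2 = 0.8472.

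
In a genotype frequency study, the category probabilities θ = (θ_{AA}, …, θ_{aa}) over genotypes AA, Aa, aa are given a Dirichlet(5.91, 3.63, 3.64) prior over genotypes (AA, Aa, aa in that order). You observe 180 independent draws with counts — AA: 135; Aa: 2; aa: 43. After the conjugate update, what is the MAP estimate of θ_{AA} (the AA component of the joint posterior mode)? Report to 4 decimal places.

0.7357

The Dirichlet prior is conjugate to the Multinomial likelihood: each posterior αⱼ = prior αⱼ + observed count nⱼ.
Posterior concentration: (140.91, 5.63, 46.64), total = 193.18.
Joint mode component: (α_{AA}−1)/(Σα−K) = 139.91/190.18 = 0.7357.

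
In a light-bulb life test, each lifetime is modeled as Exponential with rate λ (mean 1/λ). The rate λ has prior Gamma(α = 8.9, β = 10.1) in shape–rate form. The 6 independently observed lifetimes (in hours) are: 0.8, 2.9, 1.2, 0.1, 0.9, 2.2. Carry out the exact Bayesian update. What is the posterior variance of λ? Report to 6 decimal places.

0.044982

With a Gamma(shape α, rate β) prior on the exponential rate λ, the posterior after n observations with total T = Σxᵢ is Gamma(α+n, β+T).
Sum of observations T = 8.1 hours; n = 6.
Posterior: Gamma(8.9+6, 10.1+8.1) = Gamma(14.9, 18.2).
Var = α/β² = 0.044982.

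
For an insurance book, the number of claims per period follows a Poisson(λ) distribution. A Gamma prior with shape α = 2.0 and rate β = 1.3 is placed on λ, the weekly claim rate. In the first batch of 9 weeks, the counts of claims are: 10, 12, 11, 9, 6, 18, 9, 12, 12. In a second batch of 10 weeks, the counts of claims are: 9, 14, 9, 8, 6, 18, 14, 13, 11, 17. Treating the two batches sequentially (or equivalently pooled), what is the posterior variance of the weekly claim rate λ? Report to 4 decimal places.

With a Gamma(shape α, rate β) prior, the Poisson likelihood is conjugate: the posterior is Gamma(α + ΣXᵢ, β + n).
Batch 1: sum of counts S = 99 over n = 9 weeks.
After batch 1: Gamma(α+S, β+n) = Gamma(2.0+99, 1.3+9) = Gamma(101.0, 10.3).
Batch 2: sum of counts S = 119 over n = 10 weeks.
After batch 2: Gamma(α+S, β+n) = Gamma(101.0+119, 10.3+10) = Gamma(220.0, 20.3).
Var = α/β² = 220.0/20.3² = 0.5339.

0.5339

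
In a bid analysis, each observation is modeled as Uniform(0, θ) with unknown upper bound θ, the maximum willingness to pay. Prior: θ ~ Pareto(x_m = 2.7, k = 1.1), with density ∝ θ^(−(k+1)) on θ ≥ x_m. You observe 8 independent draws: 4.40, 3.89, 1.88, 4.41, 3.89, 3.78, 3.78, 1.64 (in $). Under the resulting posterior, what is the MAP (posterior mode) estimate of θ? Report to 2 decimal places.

A Pareto(scale x_m, shape k) prior on the upper bound θ of Uniform(0, θ) is conjugate: posterior is Pareto(max(x_m, max xᵢ), k + n).
Sample maximum = 4.41; prior scale x_m = 2.7 → posterior scale = max = 4.41.
Posterior shape = 1.1 + 8 = 9.1.
The Pareto density is decreasing on [x_m, ∞), so the mode is x_m = 4.41.

4.41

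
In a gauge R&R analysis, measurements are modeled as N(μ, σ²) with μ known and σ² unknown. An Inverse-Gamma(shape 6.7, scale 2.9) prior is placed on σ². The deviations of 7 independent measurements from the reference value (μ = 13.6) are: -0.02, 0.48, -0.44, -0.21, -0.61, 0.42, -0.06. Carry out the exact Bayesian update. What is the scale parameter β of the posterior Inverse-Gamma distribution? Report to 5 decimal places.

3.41030

With known mean μ and an Inverse-Gamma(α, β) prior on σ², the Normal likelihood is conjugate: posterior is Inv-Gamma(α + n/2, β + Σ(xᵢ−μ)²/2).
Σ(xᵢ−μ)² = (-0.02)² + (0.48)² + (-0.44)² + (-0.21)² + (-0.61)² + (0.42)² + (-0.06)² = 1.0206.
Posterior: Inv-Gamma(6.7 + 7/2, 2.9 + 1.0206/2) = Inv-Gamma(10.20, 3.41030).
Posterior β = 3.41030.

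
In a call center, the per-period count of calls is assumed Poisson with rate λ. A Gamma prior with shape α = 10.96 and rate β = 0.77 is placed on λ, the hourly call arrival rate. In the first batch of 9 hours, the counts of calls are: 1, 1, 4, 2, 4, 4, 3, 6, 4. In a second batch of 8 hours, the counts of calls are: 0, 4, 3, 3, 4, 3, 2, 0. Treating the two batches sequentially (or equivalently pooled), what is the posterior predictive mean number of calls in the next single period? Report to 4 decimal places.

3.3180

With a Gamma(shape α, rate β) prior, the Poisson likelihood is conjugate: the posterior is Gamma(α + ΣXᵢ, β + n).
Batch 1: sum of counts S = 29 over n = 9 hours.
After batch 1: Gamma(α+S, β+n) = Gamma(10.96+29, 0.77+9) = Gamma(39.96, 9.77).
Batch 2: sum of counts S = 19 over n = 8 hours.
After batch 2: Gamma(α+S, β+n) = Gamma(39.96+19, 9.77+8) = Gamma(58.96, 17.77).
The predictive distribution for one future period is NegBinom with mean α/β = 3.3180.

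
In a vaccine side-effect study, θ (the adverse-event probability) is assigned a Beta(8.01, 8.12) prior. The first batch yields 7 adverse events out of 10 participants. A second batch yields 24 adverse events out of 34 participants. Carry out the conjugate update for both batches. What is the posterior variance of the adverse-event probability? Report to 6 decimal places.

0.003728

The Beta prior is conjugate to a Binomial/Bernoulli likelihood; the update adds successes to α and failures to β.
After batch 1: Beta(8.01+7, 8.12+3) = Beta(15.01, 11.12).
After batch 2: Beta(15.01+24, 11.12+10) = Beta(39.01, 21.12).
Var = αβ/((α+β)²(α+β+1)) = 39.01·21.12/(60.13²·61.13) = 0.003728.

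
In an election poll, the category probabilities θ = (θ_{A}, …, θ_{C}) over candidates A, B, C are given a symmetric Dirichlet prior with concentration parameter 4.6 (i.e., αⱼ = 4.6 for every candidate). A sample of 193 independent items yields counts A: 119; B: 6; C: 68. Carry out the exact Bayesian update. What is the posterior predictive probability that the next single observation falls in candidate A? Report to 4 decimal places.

The Dirichlet prior is conjugate to the Multinomial likelihood: each posterior αⱼ = prior αⱼ + observed count nⱼ.
Posterior concentration: (123.6, 10.6, 72.6), total = 206.8.
P(next = A | data) = α_{A}/Σα = 0.5977.

0.5977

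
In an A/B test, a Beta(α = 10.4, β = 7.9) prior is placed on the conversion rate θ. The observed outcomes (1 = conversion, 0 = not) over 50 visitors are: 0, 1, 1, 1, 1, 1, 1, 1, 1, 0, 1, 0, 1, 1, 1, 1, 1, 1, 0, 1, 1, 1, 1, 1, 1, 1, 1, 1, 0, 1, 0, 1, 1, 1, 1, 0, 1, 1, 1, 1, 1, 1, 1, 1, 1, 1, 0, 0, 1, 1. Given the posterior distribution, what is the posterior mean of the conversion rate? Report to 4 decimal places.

0.7526

The Beta prior is conjugate to a Binomial/Bernoulli likelihood; the update adds successes to α and failures to β.
Posterior: Beta(α+k, β+n−k) = Beta(10.4+41, 7.9+9) = Beta(51.4, 16.9).
Posterior mean = α/(α+β) = 51.4/68.3 = 0.7526.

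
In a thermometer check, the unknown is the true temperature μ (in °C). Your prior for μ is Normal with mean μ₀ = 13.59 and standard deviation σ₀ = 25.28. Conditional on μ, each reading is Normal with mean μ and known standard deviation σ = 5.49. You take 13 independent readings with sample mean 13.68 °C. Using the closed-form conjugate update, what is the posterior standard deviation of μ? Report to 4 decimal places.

For Normal data with known variance σ², a Normal(μ₀, σ₀²) prior on μ is conjugate. Posterior precision = 1/σ₀² + n/σ²; posterior mean is the precision-weighted average of μ₀ and x̄.
σ₀² = 25.28² = 639.0784, σ² = 5.49² = 30.1401; σ² + n·σ₀² = 30.1401 + 13·639.0784 = 8338.1593.
Posterior precision = 1/σ₀² + n/σ² = 1/639.0784 + 13/30.1401 = (σ² + n·σ₀²)/(σ₀²σ²) = 8338.1593/(639.0784·30.1401); posterior variance σₙ² = σ₀²σ²/(σ² + n·σ₀²) = 639.0784·30.1401/8338.1593 = 2.310089.
Posterior SD = √σₙ² = √(639.0784·30.1401/8338.1593) = 1.5199.

1.5199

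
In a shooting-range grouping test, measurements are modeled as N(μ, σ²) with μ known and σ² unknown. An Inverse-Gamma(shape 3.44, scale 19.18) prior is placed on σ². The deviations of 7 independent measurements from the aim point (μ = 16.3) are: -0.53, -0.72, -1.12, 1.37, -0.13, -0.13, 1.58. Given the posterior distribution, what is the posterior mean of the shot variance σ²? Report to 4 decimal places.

With known mean μ and an Inverse-Gamma(α, β) prior on σ², the Normal likelihood is conjugate: posterior is Inv-Gamma(α + n/2, β + Σ(xᵢ−μ)²/2).
Σ(xᵢ−μ)² = (-0.53)² + (-0.72)² + (-1.12)² + (1.37)² + (-0.13)² + (-0.13)² + (1.58)² = 6.4608.
Posterior: Inv-Gamma(3.44 + 7/2, 19.18 + 6.4608/2) = Inv-Gamma(6.94, 22.41040).
E[σ²|data] = β/(α−1) = 22.41040/5.94 = 3.7728.

3.7728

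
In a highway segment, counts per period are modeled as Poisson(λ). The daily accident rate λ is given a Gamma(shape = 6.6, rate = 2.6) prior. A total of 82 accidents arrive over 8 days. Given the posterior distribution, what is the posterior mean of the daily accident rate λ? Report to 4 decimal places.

With a Gamma(shape α, rate β) prior, the Poisson likelihood is conjugate: the posterior is Gamma(α + ΣXᵢ, β + n).
Posterior: Gamma(α+S, β+n) = Gamma(6.6+82, 2.6+8) = Gamma(88.6, 10.6).
Posterior mean = α/β = 88.6/10.6 = 8.3585.

8.3585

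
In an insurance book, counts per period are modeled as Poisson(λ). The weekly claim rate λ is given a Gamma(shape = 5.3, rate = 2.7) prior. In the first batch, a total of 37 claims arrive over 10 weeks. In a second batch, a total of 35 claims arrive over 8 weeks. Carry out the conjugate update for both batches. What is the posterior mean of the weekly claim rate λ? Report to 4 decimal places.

3.7343

With a Gamma(shape α, rate β) prior, the Poisson likelihood is conjugate: the posterior is Gamma(α + ΣXᵢ, β + n).
After batch 1: Gamma(α+S, β+n) = Gamma(5.3+37, 2.7+10) = Gamma(42.3, 12.7).
After batch 2: Gamma(α+S, β+n) = Gamma(42.3+35, 12.7+8) = Gamma(77.3, 20.7).
Posterior mean = α/β = 77.3/20.7 = 3.7343.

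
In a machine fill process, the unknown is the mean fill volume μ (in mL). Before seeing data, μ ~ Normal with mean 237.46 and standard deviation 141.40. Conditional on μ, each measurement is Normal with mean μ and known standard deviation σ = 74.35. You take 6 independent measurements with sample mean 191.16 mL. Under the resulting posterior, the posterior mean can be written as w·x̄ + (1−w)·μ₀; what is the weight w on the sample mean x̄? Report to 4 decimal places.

0.9559

For Normal data with known variance σ², a Normal(μ₀, σ₀²) prior on μ is conjugate. Posterior precision = 1/σ₀² + n/σ²; posterior mean is the precision-weighted average of μ₀ and x̄.
σ₀² = 141.40² = 19993.96, σ² = 74.35² = 5527.9225. Prior precision 1/σ₀² = 1/19993.96; data precision n/σ² = 6/5527.9225.
w = (n/σ²)/(1/σ₀² + n/σ²) = n·σ₀²/(σ² + n·σ₀²) = 6·19993.96/(5527.9225 + 6·19993.96) = 119963.76/125491.6825 = 0.9559.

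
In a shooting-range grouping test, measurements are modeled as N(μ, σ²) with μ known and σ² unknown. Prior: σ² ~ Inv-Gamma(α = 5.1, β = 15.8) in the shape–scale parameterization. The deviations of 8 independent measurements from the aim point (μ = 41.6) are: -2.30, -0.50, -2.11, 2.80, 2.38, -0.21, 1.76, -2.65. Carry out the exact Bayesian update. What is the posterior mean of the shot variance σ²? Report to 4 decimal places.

With known mean μ and an Inverse-Gamma(α, β) prior on σ², the Normal likelihood is conjugate: posterior is Inv-Gamma(α + n/2, β + Σ(xᵢ−μ)²/2).
Σ(xᵢ−μ)² = (-2.30)² + (-0.50)² + (-2.11)² + (2.80)² + (2.38)² + (-0.21)² + (1.76)² + (-2.65)² = 33.6607.
Posterior: Inv-Gamma(5.1 + 8/2, 15.8 + 33.6607/2) = Inv-Gamma(9.10, 32.63035).
E[σ²|data] = β/(α−1) = 32.63035/8.10 = 4.0284.

4.0284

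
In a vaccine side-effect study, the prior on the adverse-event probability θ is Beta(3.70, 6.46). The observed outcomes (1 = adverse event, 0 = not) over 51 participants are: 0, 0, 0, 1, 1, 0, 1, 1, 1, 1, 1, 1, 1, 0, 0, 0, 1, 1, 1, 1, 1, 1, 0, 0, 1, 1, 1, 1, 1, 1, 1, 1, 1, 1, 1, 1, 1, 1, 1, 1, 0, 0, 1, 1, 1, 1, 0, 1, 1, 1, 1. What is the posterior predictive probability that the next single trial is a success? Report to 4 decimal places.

The Beta prior is conjugate to a Binomial/Bernoulli likelihood; the update adds successes to α and failures to β.
Posterior: Beta(α+k, β+n−k) = Beta(3.70+39, 6.46+12) = Beta(42.70, 18.46).
For a single future Bernoulli trial, P(success | data) = α/(α+β) = 0.6982.

0.6982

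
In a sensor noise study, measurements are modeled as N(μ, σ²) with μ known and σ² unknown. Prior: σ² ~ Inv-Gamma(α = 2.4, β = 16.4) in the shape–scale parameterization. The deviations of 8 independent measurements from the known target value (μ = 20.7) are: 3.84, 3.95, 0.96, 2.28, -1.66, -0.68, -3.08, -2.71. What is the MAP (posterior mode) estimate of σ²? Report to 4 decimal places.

6.0349

With known mean μ and an Inverse-Gamma(α, β) prior on σ², the Normal likelihood is conjugate: posterior is Inv-Gamma(α + n/2, β + Σ(xᵢ−μ)²/2).
Σ(xᵢ−μ)² = (3.84)² + (3.95)² + (0.96)² + (2.28)² + (-1.66)² + (-0.68)² + (-3.08)² + (-2.71)² = 56.5166.
Posterior: Inv-Gamma(2.4 + 8/2, 16.4 + 56.5166/2) = Inv-Gamma(6.40, 44.65830).
Mode = β/(α+1) = 44.65830/7.40 = 6.0349.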